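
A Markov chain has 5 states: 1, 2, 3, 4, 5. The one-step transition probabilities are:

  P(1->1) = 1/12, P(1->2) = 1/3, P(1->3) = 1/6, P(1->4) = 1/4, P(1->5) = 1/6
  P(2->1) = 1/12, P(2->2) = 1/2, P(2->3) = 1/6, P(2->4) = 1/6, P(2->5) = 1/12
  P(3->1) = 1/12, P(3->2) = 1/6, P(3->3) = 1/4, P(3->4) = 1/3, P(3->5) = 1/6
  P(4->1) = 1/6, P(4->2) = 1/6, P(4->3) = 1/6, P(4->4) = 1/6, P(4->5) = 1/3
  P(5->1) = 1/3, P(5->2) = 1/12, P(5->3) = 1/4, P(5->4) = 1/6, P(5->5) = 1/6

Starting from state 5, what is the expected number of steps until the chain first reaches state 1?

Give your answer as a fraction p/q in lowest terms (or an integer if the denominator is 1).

Answer: 888/173

Derivation:
Let h_i = expected steps to first reach 1 from state i.
Boundary: h_1 = 0.
First-step equations for the other states:
  h_2 = 1 + 1/12*h_1 + 1/2*h_2 + 1/6*h_3 + 1/6*h_4 + 1/12*h_5
  h_3 = 1 + 1/12*h_1 + 1/6*h_2 + 1/4*h_3 + 1/3*h_4 + 1/6*h_5
  h_4 = 1 + 1/6*h_1 + 1/6*h_2 + 1/6*h_3 + 1/6*h_4 + 1/3*h_5
  h_5 = 1 + 1/3*h_1 + 1/12*h_2 + 1/4*h_3 + 1/6*h_4 + 1/6*h_5

Substituting h_1 = 0 and rearranging gives the linear system (I - Q) h = 1:
  [1/2, -1/6, -1/6, -1/12] . (h_2, h_3, h_4, h_5) = 1
  [-1/6, 3/4, -1/3, -1/6] . (h_2, h_3, h_4, h_5) = 1
  [-1/6, -1/6, 5/6, -1/3] . (h_2, h_3, h_4, h_5) = 1
  [-1/12, -1/4, -1/6, 5/6] . (h_2, h_3, h_4, h_5) = 1

Solving yields:
  h_2 = 8604/1211
  h_3 = 1164/173
  h_4 = 7290/1211
  h_5 = 888/173

Starting state is 5, so the expected hitting time is h_5 = 888/173.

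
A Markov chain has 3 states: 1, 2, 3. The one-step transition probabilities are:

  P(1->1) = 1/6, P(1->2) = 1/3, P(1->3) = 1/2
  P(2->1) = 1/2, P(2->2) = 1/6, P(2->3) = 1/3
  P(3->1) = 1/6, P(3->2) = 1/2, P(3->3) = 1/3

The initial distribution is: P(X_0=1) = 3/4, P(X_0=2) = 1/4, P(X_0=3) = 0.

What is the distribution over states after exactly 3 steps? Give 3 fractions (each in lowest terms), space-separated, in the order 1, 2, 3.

Answer: 31/108 145/432 163/432

Derivation:
Propagating the distribution step by step (d_{t+1} = d_t * P):
d_0 = (1=3/4, 2=1/4, 3=0)
  d_1[1] = 3/4*1/6 + 1/4*1/2 + 0*1/6 = 1/4
  d_1[2] = 3/4*1/3 + 1/4*1/6 + 0*1/2 = 7/24
  d_1[3] = 3/4*1/2 + 1/4*1/3 + 0*1/3 = 11/24
d_1 = (1=1/4, 2=7/24, 3=11/24)
  d_2[1] = 1/4*1/6 + 7/24*1/2 + 11/24*1/6 = 19/72
  d_2[2] = 1/4*1/3 + 7/24*1/6 + 11/24*1/2 = 13/36
  d_2[3] = 1/4*1/2 + 7/24*1/3 + 11/24*1/3 = 3/8
d_2 = (1=19/72, 2=13/36, 3=3/8)
  d_3[1] = 19/72*1/6 + 13/36*1/2 + 3/8*1/6 = 31/108
  d_3[2] = 19/72*1/3 + 13/36*1/6 + 3/8*1/2 = 145/432
  d_3[3] = 19/72*1/2 + 13/36*1/3 + 3/8*1/3 = 163/432
d_3 = (1=31/108, 2=145/432, 3=163/432)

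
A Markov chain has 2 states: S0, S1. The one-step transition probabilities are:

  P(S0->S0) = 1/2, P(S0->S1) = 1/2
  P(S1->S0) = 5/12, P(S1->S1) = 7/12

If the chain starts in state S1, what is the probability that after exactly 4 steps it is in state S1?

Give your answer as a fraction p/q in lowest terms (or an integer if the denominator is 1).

Answer: 11311/20736

Derivation:
Computing P^4 by repeated multiplication:
P^1 =
  S0: [1/2, 1/2]
  S1: [5/12, 7/12]
P^2 =
  S0: [11/24, 13/24]
  S1: [65/144, 79/144]
P^3 =
  S0: [131/288, 157/288]
  S1: [785/1728, 943/1728]
P^4 =
  S0: [1571/3456, 1885/3456]
  S1: [9425/20736, 11311/20736]

(P^4)[S1 -> S1] = 11311/20736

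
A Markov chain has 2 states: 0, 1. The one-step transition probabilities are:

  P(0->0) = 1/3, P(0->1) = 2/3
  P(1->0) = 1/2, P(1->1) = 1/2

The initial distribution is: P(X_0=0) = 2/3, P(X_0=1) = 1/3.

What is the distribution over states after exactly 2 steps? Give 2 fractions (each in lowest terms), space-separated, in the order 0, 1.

Propagating the distribution step by step (d_{t+1} = d_t * P):
d_0 = (0=2/3, 1=1/3)
  d_1[0] = 2/3*1/3 + 1/3*1/2 = 7/18
  d_1[1] = 2/3*2/3 + 1/3*1/2 = 11/18
d_1 = (0=7/18, 1=11/18)
  d_2[0] = 7/18*1/3 + 11/18*1/2 = 47/108
  d_2[1] = 7/18*2/3 + 11/18*1/2 = 61/108
d_2 = (0=47/108, 1=61/108)

Answer: 47/108 61/108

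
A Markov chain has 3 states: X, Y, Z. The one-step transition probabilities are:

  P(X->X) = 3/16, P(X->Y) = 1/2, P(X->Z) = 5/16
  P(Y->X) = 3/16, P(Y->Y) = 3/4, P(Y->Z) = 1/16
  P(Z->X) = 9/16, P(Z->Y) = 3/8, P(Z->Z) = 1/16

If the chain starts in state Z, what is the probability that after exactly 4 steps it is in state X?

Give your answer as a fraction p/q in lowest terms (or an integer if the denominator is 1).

Answer: 945/4096

Derivation:
Computing P^4 by repeated multiplication:
P^1 =
  X: [3/16, 1/2, 5/16]
  Y: [3/16, 3/4, 1/16]
  Z: [9/16, 3/8, 1/16]
P^2 =
  X: [39/128, 75/128, 7/64]
  Y: [27/128, 87/128, 7/64]
  Z: [27/128, 75/128, 13/64]
P^3 =
  X: [117/512, 81/128, 71/512]
  Y: [117/512, 21/32, 59/512]
  Z: [135/512, 159/256, 59/512]
P^4 =
  X: [981/4096, 2625/4096, 245/2048]
  Y: [945/4096, 2661/4096, 245/2048]
  Z: [945/4096, 2625/4096, 263/2048]

(P^4)[Z -> X] = 945/4096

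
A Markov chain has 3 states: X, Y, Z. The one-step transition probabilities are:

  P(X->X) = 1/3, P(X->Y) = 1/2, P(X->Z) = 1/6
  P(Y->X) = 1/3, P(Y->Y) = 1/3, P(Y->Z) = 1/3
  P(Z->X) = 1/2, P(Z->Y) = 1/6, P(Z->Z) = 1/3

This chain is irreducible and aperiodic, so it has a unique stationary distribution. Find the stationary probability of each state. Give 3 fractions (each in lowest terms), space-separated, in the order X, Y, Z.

The stationary distribution satisfies pi = pi * P, i.e.:
  pi_X = 1/3*pi_X + 1/3*pi_Y + 1/2*pi_Z
  pi_Y = 1/2*pi_X + 1/3*pi_Y + 1/6*pi_Z
  pi_Z = 1/6*pi_X + 1/3*pi_Y + 1/3*pi_Z
with normalization: pi_X + pi_Y + pi_Z = 1.

Using the first 2 balance equations plus normalization, the linear system A*pi = b is:
  [-2/3, 1/3, 1/2] . pi = 0
  [1/2, -2/3, 1/6] . pi = 0
  [1, 1, 1] . pi = 1

Solving yields:
  pi_X = 14/37
  pi_Y = 13/37
  pi_Z = 10/37

Verification (pi * P):
  14/37*1/3 + 13/37*1/3 + 10/37*1/2 = 14/37 = pi_X  (ok)
  14/37*1/2 + 13/37*1/3 + 10/37*1/6 = 13/37 = pi_Y  (ok)
  14/37*1/6 + 13/37*1/3 + 10/37*1/3 = 10/37 = pi_Z  (ok)

Answer: 14/37 13/37 10/37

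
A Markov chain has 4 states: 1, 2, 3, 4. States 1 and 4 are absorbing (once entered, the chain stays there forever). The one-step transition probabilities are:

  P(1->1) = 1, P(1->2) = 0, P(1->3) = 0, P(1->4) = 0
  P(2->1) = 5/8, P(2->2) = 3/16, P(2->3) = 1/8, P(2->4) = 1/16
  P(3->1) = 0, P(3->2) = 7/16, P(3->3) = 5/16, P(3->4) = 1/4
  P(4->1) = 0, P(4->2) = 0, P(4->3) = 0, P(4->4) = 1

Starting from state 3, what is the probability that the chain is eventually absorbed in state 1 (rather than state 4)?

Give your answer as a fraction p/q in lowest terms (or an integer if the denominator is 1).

Answer: 70/129

Derivation:
Let a_i = P(absorbed in 1 | start in state i).
Boundary conditions: a_1 = 1, a_4 = 0.
For each transient state i, a_i = sum_j P(i->j) * a_j:
  a_2 = 5/8*a_1 + 3/16*a_2 + 1/8*a_3 + 1/16*a_4
  a_3 = 0*a_1 + 7/16*a_2 + 5/16*a_3 + 1/4*a_4

Substituting a_1 = 1 and a_4 = 0, rearrange to (I - Q) a = r where r[i] = P(i -> 1):
  [13/16, -1/8] . (a_2, a_3) = 5/8
  [-7/16, 11/16] . (a_2, a_3) = 0

Solving yields:
  a_2 = 110/129
  a_3 = 70/129

Starting state is 3, so the absorption probability is a_3 = 70/129.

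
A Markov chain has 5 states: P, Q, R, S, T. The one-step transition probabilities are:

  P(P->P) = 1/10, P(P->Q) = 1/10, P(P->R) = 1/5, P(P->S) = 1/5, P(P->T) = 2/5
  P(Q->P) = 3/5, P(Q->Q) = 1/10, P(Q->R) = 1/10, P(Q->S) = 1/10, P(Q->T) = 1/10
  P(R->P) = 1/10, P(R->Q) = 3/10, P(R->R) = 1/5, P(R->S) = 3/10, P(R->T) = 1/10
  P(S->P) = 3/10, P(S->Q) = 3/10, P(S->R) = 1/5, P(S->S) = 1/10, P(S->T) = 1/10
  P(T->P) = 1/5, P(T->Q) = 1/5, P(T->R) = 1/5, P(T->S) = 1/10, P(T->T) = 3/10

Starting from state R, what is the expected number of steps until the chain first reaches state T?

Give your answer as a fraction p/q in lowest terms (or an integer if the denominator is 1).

Let h_i = expected steps to first reach T from state i.
Boundary: h_T = 0.
First-step equations for the other states:
  h_P = 1 + 1/10*h_P + 1/10*h_Q + 1/5*h_R + 1/5*h_S + 2/5*h_T
  h_Q = 1 + 3/5*h_P + 1/10*h_Q + 1/10*h_R + 1/10*h_S + 1/10*h_T
  h_R = 1 + 1/10*h_P + 3/10*h_Q + 1/5*h_R + 3/10*h_S + 1/10*h_T
  h_S = 1 + 3/10*h_P + 3/10*h_Q + 1/5*h_R + 1/10*h_S + 1/10*h_T

Substituting h_T = 0 and rearranging gives the linear system (I - Q) h = 1:
  [9/10, -1/10, -1/5, -1/5] . (h_P, h_Q, h_R, h_S) = 1
  [-3/5, 9/10, -1/10, -1/10] . (h_P, h_Q, h_R, h_S) = 1
  [-1/10, -3/10, 4/5, -3/10] . (h_P, h_Q, h_R, h_S) = 1
  [-3/10, -3/10, -1/5, 9/10] . (h_P, h_Q, h_R, h_S) = 1

Solving yields:
  h_P = 130/31
  h_Q = 160/31
  h_R = 1970/341
  h_S = 1880/341

Starting state is R, so the expected hitting time is h_R = 1970/341.

Answer: 1970/341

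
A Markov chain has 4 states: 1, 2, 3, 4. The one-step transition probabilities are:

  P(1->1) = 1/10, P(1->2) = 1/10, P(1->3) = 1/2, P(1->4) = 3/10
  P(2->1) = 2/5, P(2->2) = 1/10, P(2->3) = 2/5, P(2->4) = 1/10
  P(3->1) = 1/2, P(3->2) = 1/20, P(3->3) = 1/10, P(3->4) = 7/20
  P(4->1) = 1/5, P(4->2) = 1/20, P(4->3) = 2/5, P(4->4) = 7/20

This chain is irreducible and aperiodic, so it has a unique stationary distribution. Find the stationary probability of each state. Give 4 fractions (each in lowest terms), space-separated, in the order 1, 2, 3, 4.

Answer: 374/1317 89/1317 434/1317 140/439

Derivation:
The stationary distribution satisfies pi = pi * P, i.e.:
  pi_1 = 1/10*pi_1 + 2/5*pi_2 + 1/2*pi_3 + 1/5*pi_4
  pi_2 = 1/10*pi_1 + 1/10*pi_2 + 1/20*pi_3 + 1/20*pi_4
  pi_3 = 1/2*pi_1 + 2/5*pi_2 + 1/10*pi_3 + 2/5*pi_4
  pi_4 = 3/10*pi_1 + 1/10*pi_2 + 7/20*pi_3 + 7/20*pi_4
with normalization: pi_1 + pi_2 + pi_3 + pi_4 = 1.

Using the first 3 balance equations plus normalization, the linear system A*pi = b is:
  [-9/10, 2/5, 1/2, 1/5] . pi = 0
  [1/10, -9/10, 1/20, 1/20] . pi = 0
  [1/2, 2/5, -9/10, 2/5] . pi = 0
  [1, 1, 1, 1] . pi = 1

Solving yields:
  pi_1 = 374/1317
  pi_2 = 89/1317
  pi_3 = 434/1317
  pi_4 = 140/439

Verification (pi * P):
  374/1317*1/10 + 89/1317*2/5 + 434/1317*1/2 + 140/439*1/5 = 374/1317 = pi_1  (ok)
  374/1317*1/10 + 89/1317*1/10 + 434/1317*1/20 + 140/439*1/20 = 89/1317 = pi_2  (ok)
  374/1317*1/2 + 89/1317*2/5 + 434/1317*1/10 + 140/439*2/5 = 434/1317 = pi_3  (ok)
  374/1317*3/10 + 89/1317*1/10 + 434/1317*7/20 + 140/439*7/20 = 140/439 = pi_4  (ok)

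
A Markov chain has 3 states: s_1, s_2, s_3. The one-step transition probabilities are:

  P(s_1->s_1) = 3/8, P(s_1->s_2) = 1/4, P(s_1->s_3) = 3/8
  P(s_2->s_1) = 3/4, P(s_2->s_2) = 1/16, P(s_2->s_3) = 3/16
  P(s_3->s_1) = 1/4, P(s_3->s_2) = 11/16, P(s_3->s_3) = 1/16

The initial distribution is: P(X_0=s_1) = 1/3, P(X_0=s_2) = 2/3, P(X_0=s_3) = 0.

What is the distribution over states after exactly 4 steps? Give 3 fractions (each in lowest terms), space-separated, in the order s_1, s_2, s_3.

Answer: 1891/4096 2389/8192 2021/8192

Derivation:
Propagating the distribution step by step (d_{t+1} = d_t * P):
d_0 = (s_1=1/3, s_2=2/3, s_3=0)
  d_1[s_1] = 1/3*3/8 + 2/3*3/4 + 0*1/4 = 5/8
  d_1[s_2] = 1/3*1/4 + 2/3*1/16 + 0*11/16 = 1/8
  d_1[s_3] = 1/3*3/8 + 2/3*3/16 + 0*1/16 = 1/4
d_1 = (s_1=5/8, s_2=1/8, s_3=1/4)
  d_2[s_1] = 5/8*3/8 + 1/8*3/4 + 1/4*1/4 = 25/64
  d_2[s_2] = 5/8*1/4 + 1/8*1/16 + 1/4*11/16 = 43/128
  d_2[s_3] = 5/8*3/8 + 1/8*3/16 + 1/4*1/16 = 35/128
d_2 = (s_1=25/64, s_2=43/128, s_3=35/128)
  d_3[s_1] = 25/64*3/8 + 43/128*3/4 + 35/128*1/4 = 239/512
  d_3[s_2] = 25/64*1/4 + 43/128*1/16 + 35/128*11/16 = 157/512
  d_3[s_3] = 25/64*3/8 + 43/128*3/16 + 35/128*1/16 = 29/128
d_3 = (s_1=239/512, s_2=157/512, s_3=29/128)
  d_4[s_1] = 239/512*3/8 + 157/512*3/4 + 29/128*1/4 = 1891/4096
  d_4[s_2] = 239/512*1/4 + 157/512*1/16 + 29/128*11/16 = 2389/8192
  d_4[s_3] = 239/512*3/8 + 157/512*3/16 + 29/128*1/16 = 2021/8192
d_4 = (s_1=1891/4096, s_2=2389/8192, s_3=2021/8192)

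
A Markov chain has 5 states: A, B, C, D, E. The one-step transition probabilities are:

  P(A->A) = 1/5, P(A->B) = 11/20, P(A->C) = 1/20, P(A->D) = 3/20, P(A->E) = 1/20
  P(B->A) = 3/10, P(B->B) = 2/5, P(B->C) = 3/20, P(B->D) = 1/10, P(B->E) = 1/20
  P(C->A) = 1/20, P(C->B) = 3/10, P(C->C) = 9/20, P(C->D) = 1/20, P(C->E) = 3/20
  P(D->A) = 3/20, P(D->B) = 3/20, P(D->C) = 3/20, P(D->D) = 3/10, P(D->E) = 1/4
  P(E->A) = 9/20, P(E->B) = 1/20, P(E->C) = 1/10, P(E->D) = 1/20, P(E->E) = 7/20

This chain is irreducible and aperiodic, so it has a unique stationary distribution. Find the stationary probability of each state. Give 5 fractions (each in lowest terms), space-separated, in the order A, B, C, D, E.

The stationary distribution satisfies pi = pi * P, i.e.:
  pi_A = 1/5*pi_A + 3/10*pi_B + 1/20*pi_C + 3/20*pi_D + 9/20*pi_E
  pi_B = 11/20*pi_A + 2/5*pi_B + 3/10*pi_C + 3/20*pi_D + 1/20*pi_E
  pi_C = 1/20*pi_A + 3/20*pi_B + 9/20*pi_C + 3/20*pi_D + 1/10*pi_E
  pi_D = 3/20*pi_A + 1/10*pi_B + 1/20*pi_C + 3/10*pi_D + 1/20*pi_E
  pi_E = 1/20*pi_A + 1/20*pi_B + 3/20*pi_C + 1/4*pi_D + 7/20*pi_E
with normalization: pi_A + pi_B + pi_C + pi_D + pi_E = 1.

Using the first 4 balance equations plus normalization, the linear system A*pi = b is:
  [-4/5, 3/10, 1/20, 3/20, 9/20] . pi = 0
  [11/20, -3/5, 3/10, 3/20, 1/20] . pi = 0
  [1/20, 3/20, -11/20, 3/20, 1/10] . pi = 0
  [3/20, 1/10, 1/20, -7/10, 1/20] . pi = 0
  [1, 1, 1, 1, 1] . pi = 1

Solving yields:
  pi_A = 465/1978
  pi_B = 677/1978
  pi_C = 339/1978
  pi_D = 239/1978
  pi_E = 3/23

Verification (pi * P):
  465/1978*1/5 + 677/1978*3/10 + 339/1978*1/20 + 239/1978*3/20 + 3/23*9/20 = 465/1978 = pi_A  (ok)
  465/1978*11/20 + 677/1978*2/5 + 339/1978*3/10 + 239/1978*3/20 + 3/23*1/20 = 677/1978 = pi_B  (ok)
  465/1978*1/20 + 677/1978*3/20 + 339/1978*9/20 + 239/1978*3/20 + 3/23*1/10 = 339/1978 = pi_C  (ok)
  465/1978*3/20 + 677/1978*1/10 + 339/1978*1/20 + 239/1978*3/10 + 3/23*1/20 = 239/1978 = pi_D  (ok)
  465/1978*1/20 + 677/1978*1/20 + 339/1978*3/20 + 239/1978*1/4 + 3/23*7/20 = 3/23 = pi_E  (ok)

Answer: 465/1978 677/1978 339/1978 239/1978 3/23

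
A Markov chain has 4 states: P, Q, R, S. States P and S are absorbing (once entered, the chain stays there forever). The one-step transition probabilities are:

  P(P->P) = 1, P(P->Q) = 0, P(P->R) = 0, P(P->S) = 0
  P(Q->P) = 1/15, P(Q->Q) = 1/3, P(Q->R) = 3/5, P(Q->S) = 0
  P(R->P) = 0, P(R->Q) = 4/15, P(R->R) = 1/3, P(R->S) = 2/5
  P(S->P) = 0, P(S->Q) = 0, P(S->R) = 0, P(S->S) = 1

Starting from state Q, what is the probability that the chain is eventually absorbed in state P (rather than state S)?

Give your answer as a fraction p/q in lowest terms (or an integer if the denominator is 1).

Answer: 5/32

Derivation:
Let a_i = P(absorbed in P | start in state i).
Boundary conditions: a_P = 1, a_S = 0.
For each transient state i, a_i = sum_j P(i->j) * a_j:
  a_Q = 1/15*a_P + 1/3*a_Q + 3/5*a_R + 0*a_S
  a_R = 0*a_P + 4/15*a_Q + 1/3*a_R + 2/5*a_S

Substituting a_P = 1 and a_S = 0, rearrange to (I - Q) a = r where r[i] = P(i -> P):
  [2/3, -3/5] . (a_Q, a_R) = 1/15
  [-4/15, 2/3] . (a_Q, a_R) = 0

Solving yields:
  a_Q = 5/32
  a_R = 1/16

Starting state is Q, so the absorption probability is a_Q = 5/32.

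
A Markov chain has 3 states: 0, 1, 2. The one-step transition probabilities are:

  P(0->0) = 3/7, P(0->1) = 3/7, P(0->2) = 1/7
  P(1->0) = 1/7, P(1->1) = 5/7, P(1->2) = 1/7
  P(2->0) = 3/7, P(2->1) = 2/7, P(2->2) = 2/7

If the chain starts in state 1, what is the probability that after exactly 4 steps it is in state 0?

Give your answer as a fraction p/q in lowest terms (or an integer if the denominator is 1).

Computing P^4 by repeated multiplication:
P^1 =
  0: [3/7, 3/7, 1/7]
  1: [1/7, 5/7, 1/7]
  2: [3/7, 2/7, 2/7]
P^2 =
  0: [15/49, 26/49, 8/49]
  1: [11/49, 30/49, 8/49]
  2: [17/49, 23/49, 9/49]
P^3 =
  0: [95/343, 191/343, 57/343]
  1: [87/343, 199/343, 57/343]
  2: [101/343, 184/343, 58/343]
P^4 =
  0: [647/2401, 1354/2401, 400/2401]
  1: [631/2401, 1370/2401, 400/2401]
  2: [661/2401, 1339/2401, 401/2401]

(P^4)[1 -> 0] = 631/2401

Answer: 631/2401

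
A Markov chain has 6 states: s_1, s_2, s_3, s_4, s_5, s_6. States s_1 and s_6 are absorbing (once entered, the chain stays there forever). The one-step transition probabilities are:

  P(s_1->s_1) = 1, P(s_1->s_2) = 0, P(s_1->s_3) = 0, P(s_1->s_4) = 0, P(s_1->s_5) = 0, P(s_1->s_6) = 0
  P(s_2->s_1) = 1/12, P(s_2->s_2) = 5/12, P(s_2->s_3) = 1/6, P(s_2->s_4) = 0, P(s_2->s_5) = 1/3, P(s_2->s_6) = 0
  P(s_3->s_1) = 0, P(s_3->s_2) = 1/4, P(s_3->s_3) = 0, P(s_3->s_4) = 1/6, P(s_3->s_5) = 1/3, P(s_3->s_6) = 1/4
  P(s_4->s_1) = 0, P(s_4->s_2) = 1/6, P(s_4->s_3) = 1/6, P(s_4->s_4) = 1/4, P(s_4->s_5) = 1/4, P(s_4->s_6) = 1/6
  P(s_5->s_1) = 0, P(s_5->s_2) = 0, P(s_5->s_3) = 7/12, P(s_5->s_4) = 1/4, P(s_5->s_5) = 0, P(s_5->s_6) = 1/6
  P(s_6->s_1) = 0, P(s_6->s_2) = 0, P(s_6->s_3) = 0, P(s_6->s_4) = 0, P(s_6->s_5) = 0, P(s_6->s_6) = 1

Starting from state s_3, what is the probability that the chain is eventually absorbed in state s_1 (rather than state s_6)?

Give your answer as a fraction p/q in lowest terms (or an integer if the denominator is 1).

Let a_i = P(absorbed in s_1 | start in state i).
Boundary conditions: a_s_1 = 1, a_s_6 = 0.
For each transient state i, a_i = sum_j P(i->j) * a_j:
  a_s_2 = 1/12*a_s_1 + 5/12*a_s_2 + 1/6*a_s_3 + 0*a_s_4 + 1/3*a_s_5 + 0*a_s_6
  a_s_3 = 0*a_s_1 + 1/4*a_s_2 + 0*a_s_3 + 1/6*a_s_4 + 1/3*a_s_5 + 1/4*a_s_6
  a_s_4 = 0*a_s_1 + 1/6*a_s_2 + 1/6*a_s_3 + 1/4*a_s_4 + 1/4*a_s_5 + 1/6*a_s_6
  a_s_5 = 0*a_s_1 + 0*a_s_2 + 7/12*a_s_3 + 1/4*a_s_4 + 0*a_s_5 + 1/6*a_s_6

Substituting a_s_1 = 1 and a_s_6 = 0, rearrange to (I - Q) a = r where r[i] = P(i -> s_1):
  [7/12, -1/6, 0, -1/3] . (a_s_2, a_s_3, a_s_4, a_s_5) = 1/12
  [-1/4, 1, -1/6, -1/3] . (a_s_2, a_s_3, a_s_4, a_s_5) = 0
  [-1/6, -1/6, 3/4, -1/4] . (a_s_2, a_s_3, a_s_4, a_s_5) = 0
  [0, -7/12, -1/4, 1] . (a_s_2, a_s_3, a_s_4, a_s_5) = 0

Solving yields:
  a_s_2 = 411/1894
  a_s_3 = 369/3788
  a_s_4 = 367/3788
  a_s_5 = 307/3788

Starting state is s_3, so the absorption probability is a_s_3 = 369/3788.

Answer: 369/3788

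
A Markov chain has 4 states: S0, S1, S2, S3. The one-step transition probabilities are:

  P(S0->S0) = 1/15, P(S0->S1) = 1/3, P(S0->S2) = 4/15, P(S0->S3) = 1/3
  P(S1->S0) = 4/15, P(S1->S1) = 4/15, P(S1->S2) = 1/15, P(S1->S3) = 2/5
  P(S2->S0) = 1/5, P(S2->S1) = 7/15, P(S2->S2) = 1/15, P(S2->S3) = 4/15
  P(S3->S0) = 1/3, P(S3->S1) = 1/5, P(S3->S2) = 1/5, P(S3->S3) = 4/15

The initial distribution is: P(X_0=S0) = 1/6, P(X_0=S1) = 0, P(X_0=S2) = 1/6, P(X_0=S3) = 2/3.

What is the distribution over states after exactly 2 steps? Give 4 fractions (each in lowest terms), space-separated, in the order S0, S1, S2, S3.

Answer: 148/675 41/135 106/675 8/25

Derivation:
Propagating the distribution step by step (d_{t+1} = d_t * P):
d_0 = (S0=1/6, S1=0, S2=1/6, S3=2/3)
  d_1[S0] = 1/6*1/15 + 0*4/15 + 1/6*1/5 + 2/3*1/3 = 4/15
  d_1[S1] = 1/6*1/3 + 0*4/15 + 1/6*7/15 + 2/3*1/5 = 4/15
  d_1[S2] = 1/6*4/15 + 0*1/15 + 1/6*1/15 + 2/3*1/5 = 17/90
  d_1[S3] = 1/6*1/3 + 0*2/5 + 1/6*4/15 + 2/3*4/15 = 5/18
d_1 = (S0=4/15, S1=4/15, S2=17/90, S3=5/18)
  d_2[S0] = 4/15*1/15 + 4/15*4/15 + 17/90*1/5 + 5/18*1/3 = 148/675
  d_2[S1] = 4/15*1/3 + 4/15*4/15 + 17/90*7/15 + 5/18*1/5 = 41/135
  d_2[S2] = 4/15*4/15 + 4/15*1/15 + 17/90*1/15 + 5/18*1/5 = 106/675
  d_2[S3] = 4/15*1/3 + 4/15*2/5 + 17/90*4/15 + 5/18*4/15 = 8/25
d_2 = (S0=148/675, S1=41/135, S2=106/675, S3=8/25)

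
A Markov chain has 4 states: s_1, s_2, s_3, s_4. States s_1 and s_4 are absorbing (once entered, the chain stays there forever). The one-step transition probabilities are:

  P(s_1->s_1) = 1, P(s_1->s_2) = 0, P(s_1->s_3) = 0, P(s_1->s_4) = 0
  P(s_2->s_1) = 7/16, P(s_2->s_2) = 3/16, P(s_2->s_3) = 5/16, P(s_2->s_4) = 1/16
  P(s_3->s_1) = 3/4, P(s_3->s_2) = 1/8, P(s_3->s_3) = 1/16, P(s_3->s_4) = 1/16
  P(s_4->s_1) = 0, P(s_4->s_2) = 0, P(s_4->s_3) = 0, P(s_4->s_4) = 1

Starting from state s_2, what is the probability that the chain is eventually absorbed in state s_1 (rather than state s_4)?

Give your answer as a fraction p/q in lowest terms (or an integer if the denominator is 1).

Answer: 33/37

Derivation:
Let a_i = P(absorbed in s_1 | start in state i).
Boundary conditions: a_s_1 = 1, a_s_4 = 0.
For each transient state i, a_i = sum_j P(i->j) * a_j:
  a_s_2 = 7/16*a_s_1 + 3/16*a_s_2 + 5/16*a_s_3 + 1/16*a_s_4
  a_s_3 = 3/4*a_s_1 + 1/8*a_s_2 + 1/16*a_s_3 + 1/16*a_s_4

Substituting a_s_1 = 1 and a_s_4 = 0, rearrange to (I - Q) a = r where r[i] = P(i -> s_1):
  [13/16, -5/16] . (a_s_2, a_s_3) = 7/16
  [-1/8, 15/16] . (a_s_2, a_s_3) = 3/4

Solving yields:
  a_s_2 = 33/37
  a_s_3 = 34/37

Starting state is s_2, so the absorption probability is a_s_2 = 33/37.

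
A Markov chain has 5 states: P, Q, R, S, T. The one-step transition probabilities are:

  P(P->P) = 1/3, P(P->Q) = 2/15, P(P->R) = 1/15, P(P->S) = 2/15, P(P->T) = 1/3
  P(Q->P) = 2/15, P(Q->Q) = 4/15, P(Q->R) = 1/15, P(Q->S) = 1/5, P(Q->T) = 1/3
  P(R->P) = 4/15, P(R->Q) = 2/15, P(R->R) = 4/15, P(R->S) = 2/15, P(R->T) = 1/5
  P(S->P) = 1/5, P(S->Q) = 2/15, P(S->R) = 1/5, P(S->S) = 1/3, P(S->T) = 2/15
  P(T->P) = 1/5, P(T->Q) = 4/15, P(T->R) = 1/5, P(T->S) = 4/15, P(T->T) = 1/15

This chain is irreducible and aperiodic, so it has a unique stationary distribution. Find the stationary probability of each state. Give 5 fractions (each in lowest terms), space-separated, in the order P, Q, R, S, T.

Answer: 1065/4664 435/2332 723/4664 1015/4664 991/4664

Derivation:
The stationary distribution satisfies pi = pi * P, i.e.:
  pi_P = 1/3*pi_P + 2/15*pi_Q + 4/15*pi_R + 1/5*pi_S + 1/5*pi_T
  pi_Q = 2/15*pi_P + 4/15*pi_Q + 2/15*pi_R + 2/15*pi_S + 4/15*pi_T
  pi_R = 1/15*pi_P + 1/15*pi_Q + 4/15*pi_R + 1/5*pi_S + 1/5*pi_T
  pi_S = 2/15*pi_P + 1/5*pi_Q + 2/15*pi_R + 1/3*pi_S + 4/15*pi_T
  pi_T = 1/3*pi_P + 1/3*pi_Q + 1/5*pi_R + 2/15*pi_S + 1/15*pi_T
with normalization: pi_P + pi_Q + pi_R + pi_S + pi_T = 1.

Using the first 4 balance equations plus normalization, the linear system A*pi = b is:
  [-2/3, 2/15, 4/15, 1/5, 1/5] . pi = 0
  [2/15, -11/15, 2/15, 2/15, 4/15] . pi = 0
  [1/15, 1/15, -11/15, 1/5, 1/5] . pi = 0
  [2/15, 1/5, 2/15, -2/3, 4/15] . pi = 0
  [1, 1, 1, 1, 1] . pi = 1

Solving yields:
  pi_P = 1065/4664
  pi_Q = 435/2332
  pi_R = 723/4664
  pi_S = 1015/4664
  pi_T = 991/4664

Verification (pi * P):
  1065/4664*1/3 + 435/2332*2/15 + 723/4664*4/15 + 1015/4664*1/5 + 991/4664*1/5 = 1065/4664 = pi_P  (ok)
  1065/4664*2/15 + 435/2332*4/15 + 723/4664*2/15 + 1015/4664*2/15 + 991/4664*4/15 = 435/2332 = pi_Q  (ok)
  1065/4664*1/15 + 435/2332*1/15 + 723/4664*4/15 + 1015/4664*1/5 + 991/4664*1/5 = 723/4664 = pi_R  (ok)
  1065/4664*2/15 + 435/2332*1/5 + 723/4664*2/15 + 1015/4664*1/3 + 991/4664*4/15 = 1015/4664 = pi_S  (ok)
  1065/4664*1/3 + 435/2332*1/3 + 723/4664*1/5 + 1015/4664*2/15 + 991/4664*1/15 = 991/4664 = pi_T  (ok)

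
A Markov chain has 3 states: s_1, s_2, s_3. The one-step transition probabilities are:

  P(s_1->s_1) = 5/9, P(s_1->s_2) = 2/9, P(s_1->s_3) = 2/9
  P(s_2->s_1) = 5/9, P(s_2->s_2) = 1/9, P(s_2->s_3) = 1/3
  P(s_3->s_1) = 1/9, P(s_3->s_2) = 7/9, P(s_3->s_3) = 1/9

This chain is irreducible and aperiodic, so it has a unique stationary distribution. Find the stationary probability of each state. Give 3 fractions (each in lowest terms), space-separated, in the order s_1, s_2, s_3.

Answer: 43/95 6/19 22/95

Derivation:
The stationary distribution satisfies pi = pi * P, i.e.:
  pi_s_1 = 5/9*pi_s_1 + 5/9*pi_s_2 + 1/9*pi_s_3
  pi_s_2 = 2/9*pi_s_1 + 1/9*pi_s_2 + 7/9*pi_s_3
  pi_s_3 = 2/9*pi_s_1 + 1/3*pi_s_2 + 1/9*pi_s_3
with normalization: pi_s_1 + pi_s_2 + pi_s_3 = 1.

Using the first 2 balance equations plus normalization, the linear system A*pi = b is:
  [-4/9, 5/9, 1/9] . pi = 0
  [2/9, -8/9, 7/9] . pi = 0
  [1, 1, 1] . pi = 1

Solving yields:
  pi_s_1 = 43/95
  pi_s_2 = 6/19
  pi_s_3 = 22/95

Verification (pi * P):
  43/95*5/9 + 6/19*5/9 + 22/95*1/9 = 43/95 = pi_s_1  (ok)
  43/95*2/9 + 6/19*1/9 + 22/95*7/9 = 6/19 = pi_s_2  (ok)
  43/95*2/9 + 6/19*1/3 + 22/95*1/9 = 22/95 = pi_s_3  (ok)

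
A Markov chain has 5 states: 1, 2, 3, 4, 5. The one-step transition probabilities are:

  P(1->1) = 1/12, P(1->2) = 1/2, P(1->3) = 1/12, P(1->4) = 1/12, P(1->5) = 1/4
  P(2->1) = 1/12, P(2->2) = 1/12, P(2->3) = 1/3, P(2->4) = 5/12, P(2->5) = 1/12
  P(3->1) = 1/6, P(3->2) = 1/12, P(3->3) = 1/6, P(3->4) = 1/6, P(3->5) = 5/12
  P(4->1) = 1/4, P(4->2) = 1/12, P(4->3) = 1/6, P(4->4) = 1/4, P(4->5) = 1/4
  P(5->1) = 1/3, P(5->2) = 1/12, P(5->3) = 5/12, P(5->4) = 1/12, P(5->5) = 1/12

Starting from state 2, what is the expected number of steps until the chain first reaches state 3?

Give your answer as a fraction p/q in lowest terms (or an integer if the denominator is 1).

Answer: 6492/1691

Derivation:
Let h_i = expected steps to first reach 3 from state i.
Boundary: h_3 = 0.
First-step equations for the other states:
  h_1 = 1 + 1/12*h_1 + 1/2*h_2 + 1/12*h_3 + 1/12*h_4 + 1/4*h_5
  h_2 = 1 + 1/12*h_1 + 1/12*h_2 + 1/3*h_3 + 5/12*h_4 + 1/12*h_5
  h_4 = 1 + 1/4*h_1 + 1/12*h_2 + 1/6*h_3 + 1/4*h_4 + 1/4*h_5
  h_5 = 1 + 1/3*h_1 + 1/12*h_2 + 5/12*h_3 + 1/12*h_4 + 1/12*h_5

Substituting h_3 = 0 and rearranging gives the linear system (I - Q) h = 1:
  [11/12, -1/2, -1/12, -1/4] . (h_1, h_2, h_4, h_5) = 1
  [-1/12, 11/12, -5/12, -1/12] . (h_1, h_2, h_4, h_5) = 1
  [-1/4, -1/12, 3/4, -1/4] . (h_1, h_2, h_4, h_5) = 1
  [-1/3, -1/12, -1/12, 11/12] . (h_1, h_2, h_4, h_5) = 1

Solving yields:
  h_1 = 7680/1691
  h_2 = 6492/1691
  h_4 = 7506/1691
  h_5 = 5910/1691

Starting state is 2, so the expected hitting time is h_2 = 6492/1691.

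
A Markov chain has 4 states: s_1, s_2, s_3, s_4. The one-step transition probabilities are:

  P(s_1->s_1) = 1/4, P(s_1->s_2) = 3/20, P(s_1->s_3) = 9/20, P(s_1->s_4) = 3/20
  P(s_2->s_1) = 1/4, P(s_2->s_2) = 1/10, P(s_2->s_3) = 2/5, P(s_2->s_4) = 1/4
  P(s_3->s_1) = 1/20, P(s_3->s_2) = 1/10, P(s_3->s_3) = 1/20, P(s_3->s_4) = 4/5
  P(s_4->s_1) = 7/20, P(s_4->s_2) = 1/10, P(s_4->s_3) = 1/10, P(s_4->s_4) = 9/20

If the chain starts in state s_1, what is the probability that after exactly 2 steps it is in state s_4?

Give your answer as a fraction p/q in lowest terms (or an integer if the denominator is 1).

Computing P^2 by repeated multiplication:
P^1 =
  s_1: [1/4, 3/20, 9/20, 3/20]
  s_2: [1/4, 1/10, 2/5, 1/4]
  s_3: [1/20, 1/10, 1/20, 4/5]
  s_4: [7/20, 1/10, 1/10, 9/20]
P^2 =
  s_1: [7/40, 9/80, 21/100, 201/400]
  s_2: [39/200, 9/80, 79/400, 99/200]
  s_3: [8/25, 41/400, 29/200, 173/400]
  s_4: [11/40, 47/400, 99/400, 9/25]

(P^2)[s_1 -> s_4] = 201/400

Answer: 201/400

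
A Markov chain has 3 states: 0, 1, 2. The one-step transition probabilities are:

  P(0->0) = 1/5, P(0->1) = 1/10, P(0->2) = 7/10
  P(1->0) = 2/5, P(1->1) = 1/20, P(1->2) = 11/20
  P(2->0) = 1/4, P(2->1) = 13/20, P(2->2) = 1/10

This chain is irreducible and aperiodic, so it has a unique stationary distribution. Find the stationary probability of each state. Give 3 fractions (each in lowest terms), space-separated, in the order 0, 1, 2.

The stationary distribution satisfies pi = pi * P, i.e.:
  pi_0 = 1/5*pi_0 + 2/5*pi_1 + 1/4*pi_2
  pi_1 = 1/10*pi_0 + 1/20*pi_1 + 13/20*pi_2
  pi_2 = 7/10*pi_0 + 11/20*pi_1 + 1/10*pi_2
with normalization: pi_0 + pi_1 + pi_2 = 1.

Using the first 2 balance equations plus normalization, the linear system A*pi = b is:
  [-4/5, 2/5, 1/4] . pi = 0
  [1/10, -19/20, 13/20] . pi = 0
  [1, 1, 1] . pi = 1

Solving yields:
  pi_0 = 199/705
  pi_1 = 218/705
  pi_2 = 96/235

Verification (pi * P):
  199/705*1/5 + 218/705*2/5 + 96/235*1/4 = 199/705 = pi_0  (ok)
  199/705*1/10 + 218/705*1/20 + 96/235*13/20 = 218/705 = pi_1  (ok)
  199/705*7/10 + 218/705*11/20 + 96/235*1/10 = 96/235 = pi_2  (ok)

Answer: 199/705 218/705 96/235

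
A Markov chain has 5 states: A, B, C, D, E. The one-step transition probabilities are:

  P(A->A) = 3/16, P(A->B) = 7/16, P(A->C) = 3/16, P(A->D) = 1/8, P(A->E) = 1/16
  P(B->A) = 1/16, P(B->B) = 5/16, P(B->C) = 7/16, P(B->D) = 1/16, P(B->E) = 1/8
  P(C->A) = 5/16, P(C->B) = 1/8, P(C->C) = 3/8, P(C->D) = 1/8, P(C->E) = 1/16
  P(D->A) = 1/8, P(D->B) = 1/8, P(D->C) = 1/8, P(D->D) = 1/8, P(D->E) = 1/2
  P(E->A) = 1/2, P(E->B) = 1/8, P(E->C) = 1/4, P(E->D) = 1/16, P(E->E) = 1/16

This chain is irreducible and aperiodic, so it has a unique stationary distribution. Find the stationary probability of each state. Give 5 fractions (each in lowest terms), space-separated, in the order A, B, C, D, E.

Answer: 3777/16603 4007/16603 5090/16603 1698/16603 2031/16603

Derivation:
The stationary distribution satisfies pi = pi * P, i.e.:
  pi_A = 3/16*pi_A + 1/16*pi_B + 5/16*pi_C + 1/8*pi_D + 1/2*pi_E
  pi_B = 7/16*pi_A + 5/16*pi_B + 1/8*pi_C + 1/8*pi_D + 1/8*pi_E
  pi_C = 3/16*pi_A + 7/16*pi_B + 3/8*pi_C + 1/8*pi_D + 1/4*pi_E
  pi_D = 1/8*pi_A + 1/16*pi_B + 1/8*pi_C + 1/8*pi_D + 1/16*pi_E
  pi_E = 1/16*pi_A + 1/8*pi_B + 1/16*pi_C + 1/2*pi_D + 1/16*pi_E
with normalization: pi_A + pi_B + pi_C + pi_D + pi_E = 1.

Using the first 4 balance equations plus normalization, the linear system A*pi = b is:
  [-13/16, 1/16, 5/16, 1/8, 1/2] . pi = 0
  [7/16, -11/16, 1/8, 1/8, 1/8] . pi = 0
  [3/16, 7/16, -5/8, 1/8, 1/4] . pi = 0
  [1/8, 1/16, 1/8, -7/8, 1/16] . pi = 0
  [1, 1, 1, 1, 1] . pi = 1

Solving yields:
  pi_A = 3777/16603
  pi_B = 4007/16603
  pi_C = 5090/16603
  pi_D = 1698/16603
  pi_E = 2031/16603

Verification (pi * P):
  3777/16603*3/16 + 4007/16603*1/16 + 5090/16603*5/16 + 1698/16603*1/8 + 2031/16603*1/2 = 3777/16603 = pi_A  (ok)
  3777/16603*7/16 + 4007/16603*5/16 + 5090/16603*1/8 + 1698/16603*1/8 + 2031/16603*1/8 = 4007/16603 = pi_B  (ok)
  3777/16603*3/16 + 4007/16603*7/16 + 5090/16603*3/8 + 1698/16603*1/8 + 2031/16603*1/4 = 5090/16603 = pi_C  (ok)
  3777/16603*1/8 + 4007/16603*1/16 + 5090/16603*1/8 + 1698/16603*1/8 + 2031/16603*1/16 = 1698/16603 = pi_D  (ok)
  3777/16603*1/16 + 4007/16603*1/8 + 5090/16603*1/16 + 1698/16603*1/2 + 2031/16603*1/16 = 2031/16603 = pi_E  (ok)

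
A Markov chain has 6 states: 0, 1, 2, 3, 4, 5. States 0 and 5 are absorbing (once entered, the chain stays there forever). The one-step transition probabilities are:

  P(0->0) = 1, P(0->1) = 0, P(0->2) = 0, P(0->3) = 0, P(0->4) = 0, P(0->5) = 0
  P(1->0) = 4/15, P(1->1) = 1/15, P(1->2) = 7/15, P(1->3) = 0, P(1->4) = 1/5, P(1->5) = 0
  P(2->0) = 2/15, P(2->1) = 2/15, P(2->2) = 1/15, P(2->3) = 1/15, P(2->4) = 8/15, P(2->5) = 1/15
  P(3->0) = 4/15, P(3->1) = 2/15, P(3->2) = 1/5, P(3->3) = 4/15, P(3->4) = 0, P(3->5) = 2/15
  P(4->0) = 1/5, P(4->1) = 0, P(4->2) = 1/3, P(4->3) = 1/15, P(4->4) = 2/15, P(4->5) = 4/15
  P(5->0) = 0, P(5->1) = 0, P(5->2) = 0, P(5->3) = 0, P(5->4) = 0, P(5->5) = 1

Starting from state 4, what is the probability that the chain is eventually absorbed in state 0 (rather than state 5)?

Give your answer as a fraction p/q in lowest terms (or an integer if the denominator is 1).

Answer: 1/2

Derivation:
Let a_i = P(absorbed in 0 | start in state i).
Boundary conditions: a_0 = 1, a_5 = 0.
For each transient state i, a_i = sum_j P(i->j) * a_j:
  a_1 = 4/15*a_0 + 1/15*a_1 + 7/15*a_2 + 0*a_3 + 1/5*a_4 + 0*a_5
  a_2 = 2/15*a_0 + 2/15*a_1 + 1/15*a_2 + 1/15*a_3 + 8/15*a_4 + 1/15*a_5
  a_3 = 4/15*a_0 + 2/15*a_1 + 1/5*a_2 + 4/15*a_3 + 0*a_4 + 2/15*a_5
  a_4 = 1/5*a_0 + 0*a_1 + 1/3*a_2 + 1/15*a_3 + 2/15*a_4 + 4/15*a_5

Substituting a_0 = 1 and a_5 = 0, rearrange to (I - Q) a = r where r[i] = P(i -> 0):
  [14/15, -7/15, 0, -1/5] . (a_1, a_2, a_3, a_4) = 4/15
  [-2/15, 14/15, -1/15, -8/15] . (a_1, a_2, a_3, a_4) = 2/15
  [-2/15, -1/5, 11/15, 0] . (a_1, a_2, a_3, a_4) = 4/15
  [0, -1/3, -1/15, 13/15] . (a_1, a_2, a_3, a_4) = 1/5

Solving yields:
  a_1 = 19/28
  a_2 = 4/7
  a_3 = 9/14
  a_4 = 1/2

Starting state is 4, so the absorption probability is a_4 = 1/2.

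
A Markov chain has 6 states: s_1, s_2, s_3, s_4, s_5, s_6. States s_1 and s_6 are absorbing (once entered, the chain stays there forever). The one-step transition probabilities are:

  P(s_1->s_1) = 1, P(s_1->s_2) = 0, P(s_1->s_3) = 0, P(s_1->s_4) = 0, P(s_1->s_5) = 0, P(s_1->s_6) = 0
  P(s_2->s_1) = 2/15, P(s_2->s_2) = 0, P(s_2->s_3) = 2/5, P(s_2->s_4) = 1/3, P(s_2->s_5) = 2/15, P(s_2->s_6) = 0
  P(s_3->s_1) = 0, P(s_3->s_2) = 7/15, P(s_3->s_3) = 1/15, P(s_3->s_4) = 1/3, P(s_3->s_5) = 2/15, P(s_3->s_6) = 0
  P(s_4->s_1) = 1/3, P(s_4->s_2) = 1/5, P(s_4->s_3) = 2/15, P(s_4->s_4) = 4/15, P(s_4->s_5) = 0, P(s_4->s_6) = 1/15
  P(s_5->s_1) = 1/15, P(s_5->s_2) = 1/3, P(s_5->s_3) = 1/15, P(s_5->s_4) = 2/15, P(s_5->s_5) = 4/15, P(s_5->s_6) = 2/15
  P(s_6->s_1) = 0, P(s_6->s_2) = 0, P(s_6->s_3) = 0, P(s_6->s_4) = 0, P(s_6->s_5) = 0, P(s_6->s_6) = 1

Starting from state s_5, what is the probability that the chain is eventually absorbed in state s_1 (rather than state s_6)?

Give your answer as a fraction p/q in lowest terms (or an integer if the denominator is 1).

Answer: 3953/5754

Derivation:
Let a_i = P(absorbed in s_1 | start in state i).
Boundary conditions: a_s_1 = 1, a_s_6 = 0.
For each transient state i, a_i = sum_j P(i->j) * a_j:
  a_s_2 = 2/15*a_s_1 + 0*a_s_2 + 2/5*a_s_3 + 1/3*a_s_4 + 2/15*a_s_5 + 0*a_s_6
  a_s_3 = 0*a_s_1 + 7/15*a_s_2 + 1/15*a_s_3 + 1/3*a_s_4 + 2/15*a_s_5 + 0*a_s_6
  a_s_4 = 1/3*a_s_1 + 1/5*a_s_2 + 2/15*a_s_3 + 4/15*a_s_4 + 0*a_s_5 + 1/15*a_s_6
  a_s_5 = 1/15*a_s_1 + 1/3*a_s_2 + 1/15*a_s_3 + 2/15*a_s_4 + 4/15*a_s_5 + 2/15*a_s_6

Substituting a_s_1 = 1 and a_s_6 = 0, rearrange to (I - Q) a = r where r[i] = P(i -> s_1):
  [1, -2/5, -1/3, -2/15] . (a_s_2, a_s_3, a_s_4, a_s_5) = 2/15
  [-7/15, 14/15, -1/3, -2/15] . (a_s_2, a_s_3, a_s_4, a_s_5) = 0
  [-1/5, -2/15, 11/15, 0] . (a_s_2, a_s_3, a_s_4, a_s_5) = 1/3
  [-1/3, -1/15, -2/15, 11/15] . (a_s_2, a_s_3, a_s_4, a_s_5) = 1/15

Solving yields:
  a_s_2 = 2362/2877
  a_s_3 = 4621/5754
  a_s_4 = 2372/2877
  a_s_5 = 3953/5754

Starting state is s_5, so the absorption probability is a_s_5 = 3953/5754.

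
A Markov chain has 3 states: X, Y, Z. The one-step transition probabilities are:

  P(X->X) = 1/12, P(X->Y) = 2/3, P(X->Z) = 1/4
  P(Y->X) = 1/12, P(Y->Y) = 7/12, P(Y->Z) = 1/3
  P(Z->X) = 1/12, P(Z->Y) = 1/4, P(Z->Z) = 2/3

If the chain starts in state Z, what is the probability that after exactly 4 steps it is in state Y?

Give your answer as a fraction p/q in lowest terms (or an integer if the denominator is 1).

Computing P^4 by repeated multiplication:
P^1 =
  X: [1/12, 2/3, 1/4]
  Y: [1/12, 7/12, 1/3]
  Z: [1/12, 1/4, 2/3]
P^2 =
  X: [1/12, 73/144, 59/144]
  Y: [1/12, 23/48, 7/16]
  Z: [1/12, 53/144, 79/144]
P^3 =
  X: [1/12, 49/108, 25/54]
  Y: [1/12, 4/9, 17/36]
  Z: [1/12, 11/27, 55/108]
P^4 =
  X: [1/12, 565/1296, 623/1296]
  Y: [1/12, 187/432, 209/432]
  Z: [1/12, 545/1296, 643/1296]

(P^4)[Z -> Y] = 545/1296

Answer: 545/1296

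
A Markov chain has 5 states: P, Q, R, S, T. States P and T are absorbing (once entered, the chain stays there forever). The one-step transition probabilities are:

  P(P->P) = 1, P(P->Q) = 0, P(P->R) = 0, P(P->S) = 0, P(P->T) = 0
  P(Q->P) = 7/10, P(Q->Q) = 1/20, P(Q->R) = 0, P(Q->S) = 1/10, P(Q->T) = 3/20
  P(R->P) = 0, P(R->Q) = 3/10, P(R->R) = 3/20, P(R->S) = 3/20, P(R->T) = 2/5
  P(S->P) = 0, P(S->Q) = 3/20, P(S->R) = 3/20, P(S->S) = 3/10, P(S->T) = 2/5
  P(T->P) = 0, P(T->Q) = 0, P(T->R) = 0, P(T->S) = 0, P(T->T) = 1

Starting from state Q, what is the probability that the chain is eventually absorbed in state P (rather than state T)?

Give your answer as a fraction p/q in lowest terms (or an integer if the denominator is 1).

Answer: 3206/4213

Derivation:
Let a_i = P(absorbed in P | start in state i).
Boundary conditions: a_P = 1, a_T = 0.
For each transient state i, a_i = sum_j P(i->j) * a_j:
  a_Q = 7/10*a_P + 1/20*a_Q + 0*a_R + 1/10*a_S + 3/20*a_T
  a_R = 0*a_P + 3/10*a_Q + 3/20*a_R + 3/20*a_S + 2/5*a_T
  a_S = 0*a_P + 3/20*a_Q + 3/20*a_R + 3/10*a_S + 2/5*a_T

Substituting a_P = 1 and a_T = 0, rearrange to (I - Q) a = r where r[i] = P(i -> P):
  [19/20, 0, -1/10] . (a_Q, a_R, a_S) = 7/10
  [-3/10, 17/20, -3/20] . (a_Q, a_R, a_S) = 0
  [-3/20, -3/20, 7/10] . (a_Q, a_R, a_S) = 0

Solving yields:
  a_Q = 3206/4213
  a_R = 1302/4213
  a_S = 966/4213

Starting state is Q, so the absorption probability is a_Q = 3206/4213.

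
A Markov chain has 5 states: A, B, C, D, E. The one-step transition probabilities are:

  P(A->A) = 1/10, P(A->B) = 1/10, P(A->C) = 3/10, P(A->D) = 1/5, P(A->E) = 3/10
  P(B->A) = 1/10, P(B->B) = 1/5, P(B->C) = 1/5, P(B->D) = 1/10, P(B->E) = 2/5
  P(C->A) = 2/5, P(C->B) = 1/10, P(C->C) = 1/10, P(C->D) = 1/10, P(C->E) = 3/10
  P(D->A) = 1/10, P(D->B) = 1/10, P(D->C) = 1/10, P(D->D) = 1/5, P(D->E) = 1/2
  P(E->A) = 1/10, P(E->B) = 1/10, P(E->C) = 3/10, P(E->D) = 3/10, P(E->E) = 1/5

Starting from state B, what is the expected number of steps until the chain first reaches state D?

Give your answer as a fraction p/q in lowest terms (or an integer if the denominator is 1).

Answer: 6485/1147

Derivation:
Let h_i = expected steps to first reach D from state i.
Boundary: h_D = 0.
First-step equations for the other states:
  h_A = 1 + 1/10*h_A + 1/10*h_B + 3/10*h_C + 1/5*h_D + 3/10*h_E
  h_B = 1 + 1/10*h_A + 1/5*h_B + 1/5*h_C + 1/10*h_D + 2/5*h_E
  h_C = 1 + 2/5*h_A + 1/10*h_B + 1/10*h_C + 1/10*h_D + 3/10*h_E
  h_E = 1 + 1/10*h_A + 1/10*h_B + 3/10*h_C + 3/10*h_D + 1/5*h_E

Substituting h_D = 0 and rearranging gives the linear system (I - Q) h = 1:
  [9/10, -1/10, -3/10, -3/10] . (h_A, h_B, h_C, h_E) = 1
  [-1/10, 4/5, -1/5, -2/5] . (h_A, h_B, h_C, h_E) = 1
  [-2/5, -1/10, 9/10, -3/10] . (h_A, h_B, h_C, h_E) = 1
  [-1/10, -1/10, -3/10, 4/5] . (h_A, h_B, h_C, h_E) = 1

Solving yields:
  h_A = 5940/1147
  h_B = 6485/1147
  h_C = 6435/1147
  h_E = 5400/1147

Starting state is B, so the expected hitting time is h_B = 6485/1147.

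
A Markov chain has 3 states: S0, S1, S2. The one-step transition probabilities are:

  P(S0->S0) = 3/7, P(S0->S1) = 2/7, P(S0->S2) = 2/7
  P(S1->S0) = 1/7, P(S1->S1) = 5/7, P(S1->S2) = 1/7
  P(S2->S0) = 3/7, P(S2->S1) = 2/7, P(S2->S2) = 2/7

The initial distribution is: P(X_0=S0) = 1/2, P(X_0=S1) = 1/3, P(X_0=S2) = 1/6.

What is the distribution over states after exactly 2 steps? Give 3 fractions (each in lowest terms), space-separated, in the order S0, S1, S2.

Answer: 15/49 23/49 11/49

Derivation:
Propagating the distribution step by step (d_{t+1} = d_t * P):
d_0 = (S0=1/2, S1=1/3, S2=1/6)
  d_1[S0] = 1/2*3/7 + 1/3*1/7 + 1/6*3/7 = 1/3
  d_1[S1] = 1/2*2/7 + 1/3*5/7 + 1/6*2/7 = 3/7
  d_1[S2] = 1/2*2/7 + 1/3*1/7 + 1/6*2/7 = 5/21
d_1 = (S0=1/3, S1=3/7, S2=5/21)
  d_2[S0] = 1/3*3/7 + 3/7*1/7 + 5/21*3/7 = 15/49
  d_2[S1] = 1/3*2/7 + 3/7*5/7 + 5/21*2/7 = 23/49
  d_2[S2] = 1/3*2/7 + 3/7*1/7 + 5/21*2/7 = 11/49
d_2 = (S0=15/49, S1=23/49, S2=11/49)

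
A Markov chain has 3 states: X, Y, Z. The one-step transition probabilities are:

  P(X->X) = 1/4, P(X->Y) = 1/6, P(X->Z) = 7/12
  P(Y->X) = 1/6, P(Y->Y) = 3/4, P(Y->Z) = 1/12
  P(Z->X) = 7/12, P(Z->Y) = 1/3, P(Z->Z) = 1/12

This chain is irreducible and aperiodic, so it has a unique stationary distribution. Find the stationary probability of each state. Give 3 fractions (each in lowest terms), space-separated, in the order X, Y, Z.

The stationary distribution satisfies pi = pi * P, i.e.:
  pi_X = 1/4*pi_X + 1/6*pi_Y + 7/12*pi_Z
  pi_Y = 1/6*pi_X + 3/4*pi_Y + 1/3*pi_Z
  pi_Z = 7/12*pi_X + 1/12*pi_Y + 1/12*pi_Z
with normalization: pi_X + pi_Y + pi_Z = 1.

Using the first 2 balance equations plus normalization, the linear system A*pi = b is:
  [-3/4, 1/6, 7/12] . pi = 0
  [1/6, -1/4, 1/3] . pi = 0
  [1, 1, 1] . pi = 1

Solving yields:
  pi_X = 29/102
  pi_Y = 25/51
  pi_Z = 23/102

Verification (pi * P):
  29/102*1/4 + 25/51*1/6 + 23/102*7/12 = 29/102 = pi_X  (ok)
  29/102*1/6 + 25/51*3/4 + 23/102*1/3 = 25/51 = pi_Y  (ok)
  29/102*7/12 + 25/51*1/12 + 23/102*1/12 = 23/102 = pi_Z  (ok)

Answer: 29/102 25/51 23/102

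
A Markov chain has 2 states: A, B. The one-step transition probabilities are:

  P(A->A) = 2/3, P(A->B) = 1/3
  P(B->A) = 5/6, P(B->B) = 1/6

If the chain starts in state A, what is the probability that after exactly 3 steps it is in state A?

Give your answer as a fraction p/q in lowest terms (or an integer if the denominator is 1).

Answer: 77/108

Derivation:
Computing P^3 by repeated multiplication:
P^1 =
  A: [2/3, 1/3]
  B: [5/6, 1/6]
P^2 =
  A: [13/18, 5/18]
  B: [25/36, 11/36]
P^3 =
  A: [77/108, 31/108]
  B: [155/216, 61/216]

(P^3)[A -> A] = 77/108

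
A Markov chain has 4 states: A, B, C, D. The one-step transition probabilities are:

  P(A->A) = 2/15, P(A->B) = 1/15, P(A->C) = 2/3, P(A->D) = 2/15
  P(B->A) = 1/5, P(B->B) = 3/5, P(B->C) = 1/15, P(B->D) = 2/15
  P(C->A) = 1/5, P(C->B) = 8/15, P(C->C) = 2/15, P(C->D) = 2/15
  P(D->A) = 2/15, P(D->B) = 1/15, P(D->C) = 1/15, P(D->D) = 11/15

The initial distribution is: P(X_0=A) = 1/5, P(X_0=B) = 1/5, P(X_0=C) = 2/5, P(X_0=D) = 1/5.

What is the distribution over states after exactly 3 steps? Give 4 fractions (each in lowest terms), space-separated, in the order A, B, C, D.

Answer: 2861/16875 43/125 614/3375 571/1875

Derivation:
Propagating the distribution step by step (d_{t+1} = d_t * P):
d_0 = (A=1/5, B=1/5, C=2/5, D=1/5)
  d_1[A] = 1/5*2/15 + 1/5*1/5 + 2/5*1/5 + 1/5*2/15 = 13/75
  d_1[B] = 1/5*1/15 + 1/5*3/5 + 2/5*8/15 + 1/5*1/15 = 9/25
  d_1[C] = 1/5*2/3 + 1/5*1/15 + 2/5*2/15 + 1/5*1/15 = 16/75
  d_1[D] = 1/5*2/15 + 1/5*2/15 + 2/5*2/15 + 1/5*11/15 = 19/75
d_1 = (A=13/75, B=9/25, C=16/75, D=19/75)
  d_2[A] = 13/75*2/15 + 9/25*1/5 + 16/75*1/5 + 19/75*2/15 = 193/1125
  d_2[B] = 13/75*1/15 + 9/25*3/5 + 16/75*8/15 + 19/75*1/15 = 403/1125
  d_2[C] = 13/75*2/3 + 9/25*1/15 + 16/75*2/15 + 19/75*1/15 = 208/1125
  d_2[D] = 13/75*2/15 + 9/25*2/15 + 16/75*2/15 + 19/75*11/15 = 107/375
d_2 = (A=193/1125, B=403/1125, C=208/1125, D=107/375)
  d_3[A] = 193/1125*2/15 + 403/1125*1/5 + 208/1125*1/5 + 107/375*2/15 = 2861/16875
  d_3[B] = 193/1125*1/15 + 403/1125*3/5 + 208/1125*8/15 + 107/375*1/15 = 43/125
  d_3[C] = 193/1125*2/3 + 403/1125*1/15 + 208/1125*2/15 + 107/375*1/15 = 614/3375
  d_3[D] = 193/1125*2/15 + 403/1125*2/15 + 208/1125*2/15 + 107/375*11/15 = 571/1875
d_3 = (A=2861/16875, B=43/125, C=614/3375, D=571/1875)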